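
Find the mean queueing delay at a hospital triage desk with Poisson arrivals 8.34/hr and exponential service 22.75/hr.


ρ = 8.34/22.75 = 0.3666
Wq = ρ/(μ−λ) = 0.3666/(22.75 − 8.34) = 0.3666/14.41 = 0.02544 hr

Final: 0.02544 hr


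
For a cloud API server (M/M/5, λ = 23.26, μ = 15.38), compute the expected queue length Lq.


a = λ/μ = 1.5124; ρ = a/5 = 0.3025
P₀ = 0.220024
Lq = P₀·a^c·ρ / (c!·(1−ρ)²) = 0.220024·7.91165·0.3025/(120·0.48655)
= 0.009018

Final: 0.009018


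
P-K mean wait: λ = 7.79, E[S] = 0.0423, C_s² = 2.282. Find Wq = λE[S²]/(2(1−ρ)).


ρ = λ·E[S] = 7.79·0.0423 = 0.3295
E[S²] = E[S]²(1+C_s²) = 0.0423²·(1+2.282) = 0.005872
Wq = λ·E[S²]/(2(1−ρ)) = 7.79·0.005872/(2·0.6705) = 0.03411 hr

Final: 0.03411 hr


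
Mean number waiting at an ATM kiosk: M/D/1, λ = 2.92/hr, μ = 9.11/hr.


ρ = 2.92/9.11 = 0.3205
M/D/1: Lq = ρ²/(2(1−ρ)) = 0.1027/(2·0.6795) = 0.07560

Final: 0.07560


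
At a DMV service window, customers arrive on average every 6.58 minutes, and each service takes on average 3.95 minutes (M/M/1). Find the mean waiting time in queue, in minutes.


λ = 60/6.58 = 9.1185 /hr
μ = 60/3.95 = 15.1899 /hr
ρ = λ/μ = 9.1185/15.1899 = 0.6003
Wq = ρ/(μ−λ) = 0.6003/(15.1899−9.1185) = 0.09888 hr
In minutes: 0.09888·60 = 5.933 min

Final: 5.933 min


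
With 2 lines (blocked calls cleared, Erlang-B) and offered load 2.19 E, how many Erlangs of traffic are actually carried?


B(2,2.19) = 0.429139 (Erlang-B)
Carried load = a(1 − B) = 2.19·(1 − 0.429139) = 2.19·0.570861 = 1.2502 E

Final: 1.2502 Erlangs


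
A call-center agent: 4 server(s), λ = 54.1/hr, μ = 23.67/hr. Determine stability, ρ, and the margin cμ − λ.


Total capacity cμ = 4·23.67 = 94.68/hr
ρ = λ/(cμ) = 54.1/94.68 = 0.5714
Stable ⇔ ρ < 1: YES
Spare capacity = cμ − λ = 94.68 − 54.1 = 40.58/hr

Final: ρ = 0.5714; stable; margin = 40.58/hr


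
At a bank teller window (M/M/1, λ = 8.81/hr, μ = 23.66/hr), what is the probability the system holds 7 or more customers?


ρ = 8.81/23.66 = 0.3724
P(N ≥ n) = ρ^n = 0.3724^7 = 0.0009925

Final: 0.0009925


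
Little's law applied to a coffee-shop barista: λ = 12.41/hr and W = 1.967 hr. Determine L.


L = λW = 12.41·1.967 = 24.4105

Final: 24.4105


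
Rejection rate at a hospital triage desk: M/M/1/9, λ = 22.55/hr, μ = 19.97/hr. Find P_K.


ρ = λ/μ = 22.55/19.97 = 1.1292
P_K = (1−ρ)ρ^K/(1−ρ^(K+1)) = (-0.1292·2.984808)/(1 − 3.370426)
= -0.385619/-2.370426 = 0.162679

Final: 0.162679


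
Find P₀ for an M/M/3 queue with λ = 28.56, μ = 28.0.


a = λ/μ = 28.56/28.0 = 1.0200; ρ = a/c = 0.3400
Σ_{k=0}^{2} a^k/k! (terms k=0..2) = 1.00000 + 1.02000 + 0.52020 = 2.54020
Tail: a^3/(3!(1−ρ)) = 1.06121/(6·0.6600) = 0.26798
P₀ = 1/(2.54020 + 0.26798) = 1/2.80818 = 0.356102

Final: 0.356102


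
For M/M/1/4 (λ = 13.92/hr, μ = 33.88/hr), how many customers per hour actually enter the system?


ρ = 0.4109; P_K = (1−ρ)ρ^4/(1−ρ^5) = 0.016987
λ_eff = λ(1 − P_K) = 13.92·(1 − 0.016987) = 13.92·0.983013 = 13.6835 /hr

Final: 13.6835 /hr


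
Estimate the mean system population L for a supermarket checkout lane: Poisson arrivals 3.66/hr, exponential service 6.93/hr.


ρ = λ/μ = 3.66/6.93 = 0.5281
L = ρ/(1−ρ) = 0.5281/(1 − 0.5281) = 0.5281/0.4719 = 1.1193

Final: 1.1193


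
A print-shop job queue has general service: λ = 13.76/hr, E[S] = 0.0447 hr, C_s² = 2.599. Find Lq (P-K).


ρ = λ·E[S] = 13.76·0.0447 = 0.6151
Lq = ρ²(1+C_s²)/(2(1−ρ)) = 0.3783·(1+2.599)/(2·0.3849)
= 0.3783·3.5990/0.7699 = 1.76858

Final: 1.76858


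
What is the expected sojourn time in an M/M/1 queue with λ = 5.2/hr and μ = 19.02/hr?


W = 1/(μ−λ) = 1/(19.02 − 5.2) = 1/13.82 = 0.07236 hr

Final: 0.07236 hr


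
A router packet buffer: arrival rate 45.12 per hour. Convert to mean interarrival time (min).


Mean interarrival time = 1/λ = 1/45.12 hour = 0.02216 hour
In minutes: 0.02216 × 60 = 1.3298 min

Final: 1.3298 min


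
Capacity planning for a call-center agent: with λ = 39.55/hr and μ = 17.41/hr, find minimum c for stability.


Stability requires cμ > λ ⇔ c > λ/μ.
λ/μ = 39.55/17.41 = 2.2717
Minimum integer c = ⌊2.2717⌋ + 1 = 3
Check: 3·17.41 = 52.23 > 39.55, while 2·17.41 = 34.82 ≤ 39.55

Final: 3 servers


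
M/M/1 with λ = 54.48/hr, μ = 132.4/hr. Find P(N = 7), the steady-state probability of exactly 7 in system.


ρ = 54.48/132.4 = 0.4115
P_n = (1−ρ)·ρ^n = (1 − 0.4115)·0.4115^7 = 0.5885·0.001997 = 0.001175

Final: 0.001175


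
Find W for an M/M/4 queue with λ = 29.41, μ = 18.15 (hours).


a = 1.6204; ρ = 0.4051; P₀ = 0.195116
Lq = P₀·a^c·ρ/(c!(1−ρ)²) = 0.06415
Wq = Lq/λ = 0.06415/29.41 = 0.002181 hr
W = Wq + 1/μ = 0.002181 + 0.05510 = 0.05728 hr

Final: 0.05728 hr


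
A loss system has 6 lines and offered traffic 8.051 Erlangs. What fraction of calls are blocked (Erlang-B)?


B(c,a) = (a^c/c!) / Σ_{k=0}^{c} a^k/k!
a^6/6! = 378.239137
Σ terms (k=0..6): 1.00000 + 8.05100 + 32.40930 + 86.97576 + 175.06046 + 281.88235 + 378.23914 = 963.618009
B = 378.239137/963.618009 = 0.392520

Final: 0.392520


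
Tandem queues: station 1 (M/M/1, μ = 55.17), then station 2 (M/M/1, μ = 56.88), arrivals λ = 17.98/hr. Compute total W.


Each node sees arrival rate λ = 17.98/hr (tandem ⇒ throughput preserved).
W₁ = 1/(μ₁−λ) = 1/(55.17−17.98) = 0.02689 hr
W₂ = 1/(μ₂−λ) = 1/(56.88−17.98) = 0.02571 hr
W_total = W₁ + W₂ = 0.02689 + 0.02571 = 0.05260 hr

Final: 0.05260 hr


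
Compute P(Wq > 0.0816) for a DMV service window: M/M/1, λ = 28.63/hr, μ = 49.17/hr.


ρ = 28.63/49.17 = 0.5823
P(Wq > t) = ρ·e^{−(μ−λ)t} = 0.5823·e^{−1.6761}
= 0.5823·0.187109 = 0.108947

Final: 0.108947


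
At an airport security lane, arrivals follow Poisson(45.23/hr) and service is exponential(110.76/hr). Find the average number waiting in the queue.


ρ = 45.23/110.76 = 0.4084
Lq = ρ²/(1−ρ) = 0.1668/0.5916 = 0.2819

Final: 0.2819


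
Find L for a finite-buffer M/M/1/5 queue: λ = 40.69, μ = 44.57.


ρ = 40.69/44.57 = 0.9129
L = ρ[1 − (K+1)ρ^K + Kρ^(K+1)] / [(1−ρ)(1−ρ^(K+1))]
Numerator: 0.9129·(1 − 6·0.634199 + 5·0.578989) = 0.081940
Denominator: (0.08705)·(0.421011) = 0.036651
L = 0.081940/0.036651 = 2.2357

Final: 2.2357


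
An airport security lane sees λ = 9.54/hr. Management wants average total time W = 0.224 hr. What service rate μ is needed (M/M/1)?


W = 1/(μ−λ) ⇒ μ − λ = 1/W = 1/0.224 = 4.4643
μ = λ + 1/W = 9.54 + 4.4643 = 14.0043 per hr

Final: 14.0043 /hr


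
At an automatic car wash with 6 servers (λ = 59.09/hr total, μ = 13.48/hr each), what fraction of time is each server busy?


ρ = λ/(cμ) = 59.09/(6·13.48) = 59.09/80.88 = 0.7306

Final: 0.7306


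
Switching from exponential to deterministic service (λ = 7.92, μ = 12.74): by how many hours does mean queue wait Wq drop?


ρ = 7.92/12.74 = 0.6217
Wq(M/M/1) = ρ/(μ−λ) = 0.6217/4.82 = 0.12898 hr
Wq(M/D/1) = ρ/(2(μ−λ)) = 0.06449 hr
Savings = 0.12898 − 0.06449 = 0.06449 hr

Final: 0.06449 hr


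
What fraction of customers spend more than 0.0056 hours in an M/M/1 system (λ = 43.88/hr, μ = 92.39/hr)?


W ~ Exponential(μ−λ) for M/M/1.
μ − λ = 92.39 − 43.88 = 48.5100
P(W > t) = e^{−(μ−λ)t} = e^{−0.2717} = 0.762116

Final: 0.762116


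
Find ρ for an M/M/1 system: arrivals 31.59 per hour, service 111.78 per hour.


ρ = λ/μ = 31.59/111.78 = 0.2826

Final: 0.2826


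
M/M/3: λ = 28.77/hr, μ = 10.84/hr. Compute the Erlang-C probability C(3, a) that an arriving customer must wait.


a = λ/μ = 2.6541; ρ = a/3 = 0.8847
P₀ = 0.029242 (from M/M/c formula)
C(c,a) = [a^c/(c!(1−ρ))]·P₀ = [18.69527/(6·0.1153)]·0.029242
= 27.02090·0.029242 = 0.790155

Final: 0.790155


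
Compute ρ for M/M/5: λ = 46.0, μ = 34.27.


ρ = λ/(cμ) = 46.0/(5·34.27) = 46.0/171.35 = 0.2685

Final: 0.2685


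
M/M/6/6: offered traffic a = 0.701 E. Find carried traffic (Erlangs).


B(6,0.701) = 0.00008176 (Erlang-B)
Carried load = a(1 − B) = 0.701·(1 − 0.00008176) = 0.701·0.999918 = 0.7009 E

Final: 0.7009 Erlangs


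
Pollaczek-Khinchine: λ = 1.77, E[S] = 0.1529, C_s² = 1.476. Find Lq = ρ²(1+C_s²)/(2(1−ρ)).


ρ = λ·E[S] = 1.77·0.1529 = 0.2706
Lq = ρ²(1+C_s²)/(2(1−ρ)) = 0.07324·(1+1.476)/(2·0.7294)
= 0.07324·2.4760/1.4587 = 0.12432

Final: 0.12432


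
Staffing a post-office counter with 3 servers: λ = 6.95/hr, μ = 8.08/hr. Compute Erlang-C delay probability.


a = λ/μ = 0.8601; ρ = a/3 = 0.2867
P₀ = 0.420384 (from M/M/c formula)
C(c,a) = [a^c/(c!(1−ρ))]·P₀ = [0.63639/(6·0.7133)]·0.420384
= 0.14870·0.420384 = 0.062511

Final: 0.062511


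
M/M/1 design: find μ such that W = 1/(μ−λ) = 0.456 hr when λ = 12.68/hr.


W = 1/(μ−λ) ⇒ μ − λ = 1/W = 1/0.456 = 2.1930
μ = λ + 1/W = 12.68 + 2.1930 = 14.8730 per hr

Final: 14.8730 /hr


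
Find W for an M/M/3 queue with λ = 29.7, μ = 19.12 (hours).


a = 1.5533; ρ = 0.5178; P₀ = 0.197816
Lq = P₀·a^c·ρ/(c!(1−ρ)²) = 0.27515
Wq = Lq/λ = 0.27515/29.7 = 0.009264 hr
W = Wq + 1/μ = 0.009264 + 0.05230 = 0.06157 hr

Final: 0.06157 hr


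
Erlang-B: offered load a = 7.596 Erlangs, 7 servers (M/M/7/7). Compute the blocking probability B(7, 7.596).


B(c,a) = (a^c/c!) / Σ_{k=0}^{c} a^k/k!
a^7/7! = 289.510391
Σ terms (k=0..7): 1.00000 + 7.59600 + 28.84961 + 73.04721 + 138.71665 + 210.73833 + 266.79473 + 289.51039 = 1016.252909
B = 289.510391/1016.252909 = 0.284880

Final: 0.284880


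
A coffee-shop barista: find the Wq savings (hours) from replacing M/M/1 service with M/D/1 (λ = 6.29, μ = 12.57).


ρ = 6.29/12.57 = 0.5004
Wq(M/M/1) = ρ/(μ−λ) = 0.5004/6.28 = 0.07968 hr
Wq(M/D/1) = ρ/(2(μ−λ)) = 0.03984 hr
Savings = 0.07968 − 0.03984 = 0.03984 hr

Final: 0.03984 hr


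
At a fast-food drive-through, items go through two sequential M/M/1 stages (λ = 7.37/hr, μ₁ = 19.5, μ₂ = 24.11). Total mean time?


Each node sees arrival rate λ = 7.37/hr (tandem ⇒ throughput preserved).
W₁ = 1/(μ₁−λ) = 1/(19.5−7.37) = 0.08244 hr
W₂ = 1/(μ₂−λ) = 1/(24.11−7.37) = 0.05974 hr
W_total = W₁ + W₂ = 0.08244 + 0.05974 = 0.14218 hr

Final: 0.14218 hr


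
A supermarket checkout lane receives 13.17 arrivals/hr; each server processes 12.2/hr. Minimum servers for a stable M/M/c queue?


Stability requires cμ > λ ⇔ c > λ/μ.
λ/μ = 13.17/12.2 = 1.0795
Minimum integer c = ⌊1.0795⌋ + 1 = 2
Check: 2·12.2 = 24.40 > 13.17, while 1·12.2 = 12.20 ≤ 13.17

Final: 2 servers


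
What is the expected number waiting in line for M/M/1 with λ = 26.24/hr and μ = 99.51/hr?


ρ = 26.24/99.51 = 0.2637
Lq = ρ²/(1−ρ) = 0.06953/0.7363 = 0.09444

Final: 0.09444


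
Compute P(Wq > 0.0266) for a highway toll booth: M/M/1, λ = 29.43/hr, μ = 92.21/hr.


ρ = 29.43/92.21 = 0.3192
P(Wq > t) = ρ·e^{−(μ−λ)t} = 0.3192·e^{−1.6699}
= 0.3192·0.188257 = 0.060085

Final: 0.060085


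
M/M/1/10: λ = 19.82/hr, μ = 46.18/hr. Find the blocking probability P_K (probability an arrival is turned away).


ρ = λ/μ = 19.82/46.18 = 0.4292
P_K = (1−ρ)ρ^K/(1−ρ^(K+1)) = (0.5708·0.0002121)/(1 − 0.00009102)
= 0.0001211/0.999909 = 0.0001211

Final: 0.0001211


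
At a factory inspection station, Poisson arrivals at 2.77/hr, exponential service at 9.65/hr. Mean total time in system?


W = 1/(μ−λ) = 1/(9.65 − 2.77) = 1/6.88 = 0.1453 hr

Final: 0.1453 hr


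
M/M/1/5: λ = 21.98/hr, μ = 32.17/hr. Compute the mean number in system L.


ρ = 21.98/32.17 = 0.6832
L = ρ[1 − (K+1)ρ^K + Kρ^(K+1)] / [(1−ρ)(1−ρ^(K+1))]
Numerator: 0.6832·(1 − 6·0.148896 + 5·0.101733) = 0.420391
Denominator: (0.3168)·(0.898267) = 0.284530
L = 0.420391/0.284530 = 1.4775

Final: 1.4775


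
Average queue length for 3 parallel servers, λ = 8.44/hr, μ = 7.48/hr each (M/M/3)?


a = λ/μ = 1.1283; ρ = a/3 = 0.3761
P₀ = 0.317593
Lq = P₀·a^c·ρ / (c!·(1−ρ)²) = 0.317593·1.43656·0.3761/(6·0.38923)
= 0.07348

Final: 0.07348


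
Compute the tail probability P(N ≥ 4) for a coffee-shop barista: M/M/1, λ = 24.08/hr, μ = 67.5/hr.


ρ = 24.08/67.5 = 0.3567
P(N ≥ n) = ρ^n = 0.3567^4 = 0.016196

Final: 0.016196


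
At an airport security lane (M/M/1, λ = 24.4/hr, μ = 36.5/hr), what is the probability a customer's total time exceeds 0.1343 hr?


W ~ Exponential(μ−λ) for M/M/1.
μ − λ = 36.5 − 24.4 = 12.1000
P(W > t) = e^{−(μ−λ)t} = e^{−1.6250} = 0.196906

Final: 0.196906


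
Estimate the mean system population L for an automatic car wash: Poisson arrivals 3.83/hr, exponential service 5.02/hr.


ρ = λ/μ = 3.83/5.02 = 0.7629
L = ρ/(1−ρ) = 0.7629/(1 − 0.7629) = 0.7629/0.2371 = 3.2185

Final: 3.2185


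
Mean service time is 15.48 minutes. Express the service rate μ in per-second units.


μ = 1/(service time) in consistent units.
1 second = 0.0166667 min, so μ = 0.0166667/15.48 = 0.001077 per second

Final: 0.001077 /sec


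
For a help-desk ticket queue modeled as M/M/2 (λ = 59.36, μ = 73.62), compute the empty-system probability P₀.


a = λ/μ = 59.36/73.62 = 0.8063; ρ = a/c = 0.4032
Σ_{k=0}^{1} a^k/k! (terms k=0..1) = 1.00000 + 0.80630 = 1.80630
Tail: a^2/(2!(1−ρ)) = 0.65012/(2·0.5968) = 0.54463
P₀ = 1/(1.80630 + 0.54463) = 1/2.35093 = 0.425363

Final: 0.425363


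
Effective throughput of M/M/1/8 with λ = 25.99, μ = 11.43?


ρ = 2.2738; P_K = (1−ρ)ρ^8/(1−ρ^9) = 0.560560
λ_eff = λ(1 − P_K) = 25.99·(1 − 0.560560) = 25.99·0.439440 = 11.4210 /hr

Final: 11.4210 /hr


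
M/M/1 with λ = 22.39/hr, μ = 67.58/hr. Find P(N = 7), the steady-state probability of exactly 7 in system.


ρ = 22.39/67.58 = 0.3313
P_n = (1−ρ)·ρ^n = (1 − 0.3313)·0.3313^7 = 0.6687·0.0004382 = 0.0002930

Final: 0.0002930


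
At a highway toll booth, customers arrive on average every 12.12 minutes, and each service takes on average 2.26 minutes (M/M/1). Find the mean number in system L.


λ = 60/12.12 = 4.9505 /hr
μ = 60/2.26 = 26.5487 /hr
ρ = λ/μ = 4.9505/26.5487 = 0.1865
L = ρ/(1−ρ) = 0.1865/0.8135 = 0.2292

Final: 0.2292


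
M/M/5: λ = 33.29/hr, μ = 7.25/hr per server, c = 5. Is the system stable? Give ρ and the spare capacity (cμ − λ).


Total capacity cμ = 5·7.25 = 36.25/hr
ρ = λ/(cμ) = 33.29/36.25 = 0.9183
Stable ⇔ ρ < 1: YES
Spare capacity = cμ − λ = 36.25 − 33.29 = 2.96/hr

Final: ρ = 0.9183; stable; margin = 2.96/hr


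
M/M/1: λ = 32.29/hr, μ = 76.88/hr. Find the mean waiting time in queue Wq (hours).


ρ = 32.29/76.88 = 0.4200
Wq = ρ/(μ−λ) = 0.4200/(76.88 − 32.29) = 0.4200/44.59 = 0.009419 hr

Final: 0.009419 hr


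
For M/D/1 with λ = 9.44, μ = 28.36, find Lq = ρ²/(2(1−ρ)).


ρ = 9.44/28.36 = 0.3329
M/D/1: Lq = ρ²/(2(1−ρ)) = 0.1108/(2·0.6671) = 0.08304

Final: 0.08304


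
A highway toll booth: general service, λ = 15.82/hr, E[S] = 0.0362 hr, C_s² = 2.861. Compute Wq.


ρ = λ·E[S] = 15.82·0.0362 = 0.5727
E[S²] = E[S]²(1+C_s²) = 0.0362²·(1+2.861) = 0.005060
Wq = λ·E[S²]/(2(1−ρ)) = 15.82·0.005060/(2·0.4273) = 0.09366 hr

Final: 0.09366 hr


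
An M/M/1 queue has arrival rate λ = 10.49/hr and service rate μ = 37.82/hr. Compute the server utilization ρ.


ρ = λ/μ = 10.49/37.82 = 0.2774

Final: 0.2774


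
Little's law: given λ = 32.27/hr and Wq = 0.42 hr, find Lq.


Lq = λWq = 32.27·0.42 = 13.5534

Final: 13.5534


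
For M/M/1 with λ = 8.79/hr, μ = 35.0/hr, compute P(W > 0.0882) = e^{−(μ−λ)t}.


W ~ Exponential(μ−λ) for M/M/1.
μ − λ = 35.0 − 8.79 = 26.2100
P(W > t) = e^{−(μ−λ)t} = e^{−2.3117} = 0.099090

Final: 0.099090


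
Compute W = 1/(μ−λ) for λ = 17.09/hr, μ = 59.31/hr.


W = 1/(μ−λ) = 1/(59.31 − 17.09) = 1/42.22 = 0.02369 hr

Final: 0.02369 hr


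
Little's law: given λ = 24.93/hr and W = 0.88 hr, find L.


L = λW = 24.93·0.88 = 21.9384

Final: 21.9384


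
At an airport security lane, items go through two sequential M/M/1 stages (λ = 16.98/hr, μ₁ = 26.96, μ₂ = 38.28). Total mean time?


Each node sees arrival rate λ = 16.98/hr (tandem ⇒ throughput preserved).
W₁ = 1/(μ₁−λ) = 1/(26.96−16.98) = 0.10020 hr
W₂ = 1/(μ₂−λ) = 1/(38.28−16.98) = 0.04695 hr
W_total = W₁ + W₂ = 0.10020 + 0.04695 = 0.14715 hr

Final: 0.14715 hr


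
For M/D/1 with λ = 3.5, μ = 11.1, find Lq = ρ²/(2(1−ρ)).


ρ = 3.5/11.1 = 0.3153
M/D/1: Lq = ρ²/(2(1−ρ)) = 0.09942/(2·0.6847) = 0.07261

Final: 0.07261


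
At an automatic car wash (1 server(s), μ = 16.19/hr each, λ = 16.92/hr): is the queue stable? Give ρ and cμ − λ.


Total capacity cμ = 1·16.19 = 16.19/hr
ρ = λ/(cμ) = 16.92/16.19 = 1.0451
Stable ⇔ ρ < 1: NO
Spare capacity = cμ − λ = 16.19 − 16.92 = -0.73/hr

Final: ρ = 1.0451; unstable; margin = -0.73/hr


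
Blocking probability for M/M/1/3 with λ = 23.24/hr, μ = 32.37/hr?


ρ = λ/μ = 23.24/32.37 = 0.7179
P_K = (1−ρ)ρ^K/(1−ρ^(K+1)) = (0.2821·0.370067)/(1 − 0.265689)
= 0.104378/0.734311 = 0.142144

Final: 0.142144


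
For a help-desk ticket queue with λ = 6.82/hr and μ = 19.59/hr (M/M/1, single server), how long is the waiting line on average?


ρ = 6.82/19.59 = 0.3481
Lq = ρ²/(1−ρ) = 0.1212/0.6519 = 0.1859

Final: 0.1859


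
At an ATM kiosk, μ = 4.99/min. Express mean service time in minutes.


Mean service time = 1/μ = 1/4.99 minute = 0.20040 minute
In minutes: 0.20040 × 1 = 0.2004 min

Final: 0.2004 min


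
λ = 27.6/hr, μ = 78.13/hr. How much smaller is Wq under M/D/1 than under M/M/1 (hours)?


ρ = 27.6/78.13 = 0.3533
Wq(M/M/1) = ρ/(μ−λ) = 0.3533/50.53 = 0.006991 hr
Wq(M/D/1) = ρ/(2(μ−λ)) = 0.003496 hr
Savings = 0.006991 − 0.003496 = 0.003496 hr

Final: 0.003496 hr


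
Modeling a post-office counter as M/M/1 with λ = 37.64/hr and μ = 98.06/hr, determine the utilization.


ρ = λ/μ = 37.64/98.06 = 0.3838

Final: 0.3838


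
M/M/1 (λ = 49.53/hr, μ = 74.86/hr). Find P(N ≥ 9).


ρ = 49.53/74.86 = 0.6616
P(N ≥ n) = ρ^n = 0.6616^9 = 0.024298

Final: 0.024298


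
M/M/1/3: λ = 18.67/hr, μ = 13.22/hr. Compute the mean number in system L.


ρ = 18.67/13.22 = 1.4123
L = ρ[1 − (K+1)ρ^K + Kρ^(K+1)] / [(1−ρ)(1−ρ^(K+1))]
Numerator: 1.4123·(1 − 4·2.816687 + 3·3.977878) = 2.354066
Denominator: (-0.4123)·(-2.977878) = 1.227643
L = 2.354066/1.227643 = 1.9176

Final: 1.9176


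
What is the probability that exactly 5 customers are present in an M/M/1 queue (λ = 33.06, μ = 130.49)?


ρ = 33.06/130.49 = 0.2534
P_n = (1−ρ)·ρ^n = (1 − 0.2534)·0.2534^5 = 0.7466·0.001044 = 0.0007794

Final: 0.0007794


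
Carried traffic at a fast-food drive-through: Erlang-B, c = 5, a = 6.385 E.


B(5,6.385) = 0.386448 (Erlang-B)
Carried load = a(1 − B) = 6.385·(1 − 0.386448) = 6.385·0.613552 = 3.9175 E

Final: 3.9175 Erlangs


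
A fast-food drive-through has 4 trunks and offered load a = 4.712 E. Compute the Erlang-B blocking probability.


B(c,a) = (a^c/c!) / Σ_{k=0}^{c} a^k/k!
a^4/4! = 20.540447
Σ terms (k=0..4): 1.00000 + 4.71200 + 11.10147 + 17.43671 + 20.54045 = 54.790631
B = 20.540447/54.790631 = 0.374890

Final: 0.374890


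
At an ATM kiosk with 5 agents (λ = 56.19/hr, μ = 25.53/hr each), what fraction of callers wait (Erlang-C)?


a = λ/μ = 2.2009; ρ = a/5 = 0.4402
P₀ = 0.109331 (from M/M/c formula)
C(c,a) = [a^c/(c!(1−ρ))]·P₀ = [51.64652/(120·0.5598)]·0.109331
= 0.76881·0.109331 = 0.084055

Final: 0.084055


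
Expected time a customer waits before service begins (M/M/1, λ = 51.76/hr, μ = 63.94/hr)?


ρ = 51.76/63.94 = 0.8095
Wq = ρ/(μ−λ) = 0.8095/(63.94 − 51.76) = 0.8095/12.18 = 0.06646 hr

Final: 0.06646 hr


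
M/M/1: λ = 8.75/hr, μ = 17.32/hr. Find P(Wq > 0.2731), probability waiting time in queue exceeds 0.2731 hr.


ρ = 8.75/17.32 = 0.5052
P(Wq > t) = ρ·e^{−(μ−λ)t} = 0.5052·e^{−2.3405}
= 0.5052·0.096283 = 0.048642

Final: 0.048642


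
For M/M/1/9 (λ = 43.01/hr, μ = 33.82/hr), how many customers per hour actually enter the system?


ρ = 1.2717; P_K = (1−ρ)ρ^9/(1−ρ^10) = 0.234900
λ_eff = λ(1 − P_K) = 43.01·(1 − 0.234900) = 43.01·0.765100 = 32.9070 /hr

Final: 32.9070 /hr


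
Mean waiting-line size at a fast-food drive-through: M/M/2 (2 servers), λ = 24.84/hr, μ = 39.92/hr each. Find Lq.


a = λ/μ = 0.6222; ρ = a/2 = 0.3111
P₀ = 0.525411
Lq = P₀·a^c·ρ / (c!·(1−ρ)²) = 0.525411·0.38719·0.3111/(2·0.47455)
= 0.06669

Final: 0.06669


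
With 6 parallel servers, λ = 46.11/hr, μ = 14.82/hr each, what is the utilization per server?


ρ = λ/(cμ) = 46.11/(6·14.82) = 46.11/88.92 = 0.5186

Final: 0.5186


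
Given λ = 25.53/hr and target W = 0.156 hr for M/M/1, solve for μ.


W = 1/(μ−λ) ⇒ μ − λ = 1/W = 1/0.156 = 6.4103
μ = λ + 1/W = 25.53 + 6.4103 = 31.9403 per hr

Final: 31.9403 /hr


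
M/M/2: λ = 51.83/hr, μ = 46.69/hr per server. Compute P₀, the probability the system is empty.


a = λ/μ = 51.83/46.69 = 1.1101; ρ = a/c = 0.5550
Σ_{k=0}^{1} a^k/k! (terms k=0..1) = 1.00000 + 1.11009 = 2.11009
Tail: a^2/(2!(1−ρ)) = 1.23229/(2·0.4450) = 1.38474
P₀ = 1/(2.11009 + 1.38474) = 1/3.49483 = 0.286137

Final: 0.286137


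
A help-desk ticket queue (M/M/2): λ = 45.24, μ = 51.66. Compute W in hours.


a = 0.8757; ρ = 0.4379; P₀ = 0.390953
Lq = P₀·a^c·ρ/(c!(1−ρ)²) = 0.20772
Wq = Lq/λ = 0.20772/45.24 = 0.004592 hr
W = Wq + 1/μ = 0.004592 + 0.01936 = 0.02395 hr

Final: 0.02395 hr


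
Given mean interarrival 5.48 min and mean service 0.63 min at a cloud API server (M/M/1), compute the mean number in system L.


λ = 60/5.48 = 10.9489 /hr
μ = 60/0.63 = 95.2381 /hr
ρ = λ/μ = 10.9489/95.2381 = 0.1150
L = ρ/(1−ρ) = 0.1150/0.8850 = 0.1299

Final: 0.1299


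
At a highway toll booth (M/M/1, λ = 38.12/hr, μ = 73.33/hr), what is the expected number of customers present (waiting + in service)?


ρ = λ/μ = 38.12/73.33 = 0.5198
L = ρ/(1−ρ) = 0.5198/(1 − 0.5198) = 0.5198/0.4802 = 1.0826

Final: 1.0826


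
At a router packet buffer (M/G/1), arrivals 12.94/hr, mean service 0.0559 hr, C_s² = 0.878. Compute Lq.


ρ = λ·E[S] = 12.94·0.0559 = 0.7233
Lq = ρ²(1+C_s²)/(2(1−ρ)) = 0.5232·(1+0.878)/(2·0.2767)
= 0.5232·1.8780/0.5533 = 1.77591

Final: 1.77591


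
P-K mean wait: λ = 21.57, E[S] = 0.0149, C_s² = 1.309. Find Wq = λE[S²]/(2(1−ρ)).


ρ = λ·E[S] = 21.57·0.0149 = 0.3214
E[S²] = E[S]²(1+C_s²) = 0.0149²·(1+1.309) = 0.0005126
Wq = λ·E[S²]/(2(1−ρ)) = 21.57·0.0005126/(2·0.6786) = 0.008147 hr

Final: 0.008147 hr


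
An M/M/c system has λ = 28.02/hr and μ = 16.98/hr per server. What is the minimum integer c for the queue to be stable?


Stability requires cμ > λ ⇔ c > λ/μ.
λ/μ = 28.02/16.98 = 1.6502
Minimum integer c = ⌊1.6502⌋ + 1 = 2
Check: 2·16.98 = 33.96 > 28.02, while 1·16.98 = 16.98 ≤ 28.02

Final: 2 servers


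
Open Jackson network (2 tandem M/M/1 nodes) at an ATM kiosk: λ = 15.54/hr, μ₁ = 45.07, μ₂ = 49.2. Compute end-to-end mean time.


Each node sees arrival rate λ = 15.54/hr (tandem ⇒ throughput preserved).
W₁ = 1/(μ₁−λ) = 1/(45.07−15.54) = 0.03386 hr
W₂ = 1/(μ₂−λ) = 1/(49.2−15.54) = 0.02971 hr
W_total = W₁ + W₂ = 0.03386 + 0.02971 = 0.06357 hr

Final: 0.06357 hr


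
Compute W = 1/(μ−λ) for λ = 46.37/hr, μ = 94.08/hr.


W = 1/(μ−λ) = 1/(94.08 − 46.37) = 1/47.71 = 0.02096 hr

Final: 0.02096 hr


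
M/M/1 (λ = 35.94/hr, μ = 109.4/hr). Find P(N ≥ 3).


ρ = 35.94/109.4 = 0.3285
P(N ≥ n) = ρ^n = 0.3285^3 = 0.035455

Final: 0.035455


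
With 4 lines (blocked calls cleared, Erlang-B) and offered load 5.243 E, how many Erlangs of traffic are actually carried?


B(4,5.243) = 0.417059 (Erlang-B)
Carried load = a(1 − B) = 5.243·(1 − 0.417059) = 5.243·0.582941 = 3.0564 E

Final: 3.0564 Erlangs


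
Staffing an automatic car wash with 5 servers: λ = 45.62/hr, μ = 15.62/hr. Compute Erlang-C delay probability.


a = λ/μ = 2.9206; ρ = a/5 = 0.5841
P₀ = 0.050949 (from M/M/c formula)
C(c,a) = [a^c/(c!(1−ρ))]·P₀ = [212.50603/(120·0.4159)]·0.050949
= 4.25819·0.050949 = 0.216949

Final: 0.216949


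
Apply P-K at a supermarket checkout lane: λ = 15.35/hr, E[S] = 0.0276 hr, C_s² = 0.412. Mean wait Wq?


ρ = λ·E[S] = 15.35·0.0276 = 0.4237
E[S²] = E[S]²(1+C_s²) = 0.0276²·(1+0.412) = 0.001076
Wq = λ·E[S²]/(2(1−ρ)) = 15.35·0.001076/(2·0.5763) = 0.01432 hr

Final: 0.01432 hr


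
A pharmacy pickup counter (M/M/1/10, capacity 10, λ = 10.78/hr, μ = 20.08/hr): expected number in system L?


ρ = 10.78/20.08 = 0.5369
L = ρ[1 − (K+1)ρ^K + Kρ^(K+1)] / [(1−ρ)(1−ρ^(K+1))]
Numerator: 0.5369·(1 − 11·0.001989 + 10·0.001068) = 0.530840
Denominator: (0.4631)·(0.998932) = 0.462653
L = 0.530840/0.462653 = 1.1474

Final: 1.1474


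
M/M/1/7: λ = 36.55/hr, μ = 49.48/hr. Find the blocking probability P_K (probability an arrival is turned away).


ρ = λ/μ = 36.55/49.48 = 0.7387
P_K = (1−ρ)ρ^K/(1−ρ^(K+1)) = (0.2613·0.120006)/(1 − 0.088646)
= 0.031360/0.911354 = 0.034410

Final: 0.034410


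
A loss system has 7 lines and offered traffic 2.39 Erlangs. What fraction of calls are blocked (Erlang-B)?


B(c,a) = (a^c/c!) / Σ_{k=0}^{c} a^k/k!
a^7/7! = 0.088380
Σ terms (k=0..7): 1.00000 + 2.39000 + 2.85605 + 2.27532 + 1.35950 + 0.64984 + 0.25885 + 0.08838 = 10.877950
B = 0.088380/10.877950 = 0.008125

Final: 0.008125


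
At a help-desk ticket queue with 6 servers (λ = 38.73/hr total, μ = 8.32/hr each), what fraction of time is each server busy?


ρ = λ/(cμ) = 38.73/(6·8.32) = 38.73/49.92 = 0.7758

Final: 0.7758


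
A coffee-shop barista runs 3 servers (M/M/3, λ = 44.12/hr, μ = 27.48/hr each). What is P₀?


a = λ/μ = 44.12/27.48 = 1.6055; ρ = a/c = 0.5352
Σ_{k=0}^{2} a^k/k! (terms k=0..2) = 1.00000 + 1.60553 + 1.28887 = 3.89440
Tail: a^3/(3!(1−ρ)) = 4.13863/(6·0.4648) = 1.48394
P₀ = 1/(3.89440 + 1.48394) = 1/5.37834 = 0.185931

Final: 0.185931


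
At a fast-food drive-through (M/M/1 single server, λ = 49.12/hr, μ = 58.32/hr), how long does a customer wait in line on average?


ρ = 49.12/58.32 = 0.8422
Wq = ρ/(μ−λ) = 0.8422/(58.32 − 49.12) = 0.8422/9.20 = 0.09155 hr

Final: 0.09155 hr


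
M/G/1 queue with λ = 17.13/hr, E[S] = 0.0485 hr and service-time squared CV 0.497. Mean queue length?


ρ = λ·E[S] = 17.13·0.0485 = 0.8308
Lq = ρ²(1+C_s²)/(2(1−ρ)) = 0.6902·(1+0.497)/(2·0.1692)
= 0.6902·1.4970/0.3384 = 3.05353

Final: 3.05353


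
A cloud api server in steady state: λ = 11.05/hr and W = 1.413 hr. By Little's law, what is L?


L = λW = 11.05·1.413 = 15.6137

Final: 15.6137


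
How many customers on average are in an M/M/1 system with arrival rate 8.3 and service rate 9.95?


ρ = λ/μ = 8.3/9.95 = 0.8342
L = ρ/(1−ρ) = 0.8342/(1 − 0.8342) = 0.8342/0.1658 = 5.0303

Final: 5.0303


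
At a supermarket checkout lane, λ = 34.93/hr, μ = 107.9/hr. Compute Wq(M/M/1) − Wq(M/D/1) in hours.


ρ = 34.93/107.9 = 0.3237
Wq(M/M/1) = ρ/(μ−λ) = 0.3237/72.97 = 0.004436 hr
Wq(M/D/1) = ρ/(2(μ−λ)) = 0.002218 hr
Savings = 0.004436 − 0.002218 = 0.002218 hr

Final: 0.002218 hr


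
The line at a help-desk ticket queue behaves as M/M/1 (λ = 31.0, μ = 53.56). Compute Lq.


ρ = 31.0/53.56 = 0.5788
Lq = ρ²/(1−ρ) = 0.3350/0.4212 = 0.7953

Final: 0.7953


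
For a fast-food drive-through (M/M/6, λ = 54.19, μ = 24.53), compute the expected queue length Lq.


a = λ/μ = 2.2091; ρ = a/6 = 0.3682
P₀ = 0.109500
Lq = P₀·a^c·ρ / (c!·(1−ρ)²) = 0.109500·116.23305·0.3682/(720·0.39919)
= 0.01630

Final: 0.01630


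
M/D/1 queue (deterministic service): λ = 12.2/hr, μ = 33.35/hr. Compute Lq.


ρ = 12.2/33.35 = 0.3658
M/D/1: Lq = ρ²/(2(1−ρ)) = 0.1338/(2·0.6342) = 0.10551

Final: 0.10551


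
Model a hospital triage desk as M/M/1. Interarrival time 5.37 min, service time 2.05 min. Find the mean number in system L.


λ = 60/5.37 = 11.1732 /hr
μ = 60/2.05 = 29.2683 /hr
ρ = λ/μ = 11.1732/29.2683 = 0.3818
L = ρ/(1−ρ) = 0.3818/0.6182 = 0.6175

Final: 0.6175


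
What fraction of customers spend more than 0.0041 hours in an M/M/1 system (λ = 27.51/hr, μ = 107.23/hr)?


W ~ Exponential(μ−λ) for M/M/1.
μ − λ = 107.23 − 27.51 = 79.7200
P(W > t) = e^{−(μ−λ)t} = e^{−0.3269} = 0.721190

Final: 0.721190


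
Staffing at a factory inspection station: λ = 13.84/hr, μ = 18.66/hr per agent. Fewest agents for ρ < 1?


Stability requires cμ > λ ⇔ c > λ/μ.
λ/μ = 13.84/18.66 = 0.7417
Minimum integer c = ⌊0.7417⌋ + 1 = 1
Check: 1·18.66 = 18.66 > 13.84, while 0·18.66 = 0.00 ≤ 13.84

Final: 1 servers


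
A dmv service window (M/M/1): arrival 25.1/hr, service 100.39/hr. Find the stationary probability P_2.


ρ = 25.1/100.39 = 0.2500
P_n = (1−ρ)·ρ^n = (1 − 0.2500)·0.2500^2 = 0.7500·0.062512 = 0.046883

Final: 0.046883


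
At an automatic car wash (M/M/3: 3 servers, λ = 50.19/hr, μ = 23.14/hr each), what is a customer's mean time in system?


a = 2.1690; ρ = 0.7230; P₀ = 0.085760
Lq = P₀·a^c·ρ/(c!(1−ρ)²) = 1.37416
Wq = Lq/λ = 1.37416/50.19 = 0.02738 hr
W = Wq + 1/μ = 0.02738 + 0.04322 = 0.07059 hr

Final: 0.07059 hr


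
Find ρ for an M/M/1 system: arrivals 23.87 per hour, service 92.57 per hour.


ρ = λ/μ = 23.87/92.57 = 0.2579

Final: 0.2579


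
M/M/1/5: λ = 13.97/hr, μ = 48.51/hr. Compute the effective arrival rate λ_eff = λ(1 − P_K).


ρ = 0.2880; P_K = (1−ρ)ρ^5/(1−ρ^6) = 0.001411
λ_eff = λ(1 − P_K) = 13.97·(1 − 0.001411) = 13.97·0.998589 = 13.9503 /hr

Final: 13.9503 /hr


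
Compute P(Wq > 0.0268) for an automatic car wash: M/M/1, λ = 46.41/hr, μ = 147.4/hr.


ρ = 46.41/147.4 = 0.3149
P(Wq > t) = ρ·e^{−(μ−λ)t} = 0.3149·e^{−2.7065}
= 0.3149·0.066768 = 0.021022

Final: 0.021022


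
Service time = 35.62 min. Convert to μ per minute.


μ = 1/(service time) in consistent units.
1 minute = 1 min, so μ = 1/35.62 = 0.02807 per minute

Final: 0.02807 /min


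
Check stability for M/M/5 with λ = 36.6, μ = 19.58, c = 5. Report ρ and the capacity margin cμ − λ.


Total capacity cμ = 5·19.58 = 97.90/hr
ρ = λ/(cμ) = 36.6/97.90 = 0.3739
Stable ⇔ ρ < 1: YES
Spare capacity = cμ − λ = 97.90 − 36.6 = 61.30/hr

Final: ρ = 0.3739; stable; margin = 61.30/hr


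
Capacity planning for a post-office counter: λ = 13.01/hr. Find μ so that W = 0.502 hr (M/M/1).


W = 1/(μ−λ) ⇒ μ − λ = 1/W = 1/0.502 = 1.9920
μ = λ + 1/W = 13.01 + 1.9920 = 15.0020 per hr

Final: 15.0020 /hr


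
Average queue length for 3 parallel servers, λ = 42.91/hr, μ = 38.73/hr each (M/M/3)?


a = λ/μ = 1.1079; ρ = a/3 = 0.3693
P₀ = 0.324563
Lq = P₀·a^c·ρ / (c!·(1−ρ)²) = 0.324563·1.35998·0.3693/(6·0.39777)
= 0.06830

Final: 0.06830


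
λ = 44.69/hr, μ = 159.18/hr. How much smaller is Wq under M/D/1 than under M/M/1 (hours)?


ρ = 44.69/159.18 = 0.2808
Wq(M/M/1) = ρ/(μ−λ) = 0.2808/114.49 = 0.002452 hr
Wq(M/D/1) = ρ/(2(μ−λ)) = 0.001226 hr
Savings = 0.002452 − 0.001226 = 0.001226 hr

Final: 0.001226 hr


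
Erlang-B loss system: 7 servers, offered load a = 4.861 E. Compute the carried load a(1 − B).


B(7,4.861) = 0.111866 (Erlang-B)
Carried load = a(1 − B) = 4.861·(1 − 0.111866) = 4.861·0.888134 = 4.3172 E

Final: 4.3172 Erlangs


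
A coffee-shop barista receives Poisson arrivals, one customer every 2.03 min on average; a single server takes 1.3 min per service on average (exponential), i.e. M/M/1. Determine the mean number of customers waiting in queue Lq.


λ = 60/2.03 = 29.5567 /hr
μ = 60/1.3 = 46.1538 /hr
ρ = λ/μ = 29.5567/46.1538 = 0.6404
Lq = ρ²/(1−ρ) = 0.4101/0.3596 = 1.1404

Final: 1.1404


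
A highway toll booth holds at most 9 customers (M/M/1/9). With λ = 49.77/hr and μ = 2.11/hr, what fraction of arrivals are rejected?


ρ = λ/μ = 49.77/2.11 = 23.5877
P_K = (1−ρ)ρ^K/(1−ρ^(K+1)) = (-22.5877·2260303039374.191895)/(1 − 53315299653864.234375)
= -51054996614490.046875/-53315299653863.234375 = 0.957605

Final: 0.957605


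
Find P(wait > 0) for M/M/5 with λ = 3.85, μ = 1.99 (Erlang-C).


a = λ/μ = 1.9347; ρ = a/5 = 0.3869
P₀ = 0.143570 (from M/M/c formula)
C(c,a) = [a^c/(c!(1−ρ))]·P₀ = [27.10430/(120·0.6131)]·0.143570
= 0.36843·0.143570 = 0.052895

Final: 0.052895


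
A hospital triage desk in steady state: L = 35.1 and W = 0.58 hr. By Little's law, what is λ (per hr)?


λ = L/W = 35.1/0.58 = 60.5172 /hr

Final: 60.5172 /hr


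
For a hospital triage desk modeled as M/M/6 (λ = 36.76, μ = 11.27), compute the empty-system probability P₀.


a = λ/μ = 36.76/11.27 = 3.2618; ρ = a/c = 0.5436
Σ_{k=0}^{5} a^k/k! (terms k=0..5) = 1.00000 + 3.26176 + 5.31953 + 5.78367 + 4.71623 + 3.07664 = 23.15783
Tail: a^6/(6!(1−ρ)) = 1204.23022/(720·0.4564) = 3.66485
P₀ = 1/(23.15783 + 3.66485) = 1/26.82268 = 0.037282

Final: 0.037282


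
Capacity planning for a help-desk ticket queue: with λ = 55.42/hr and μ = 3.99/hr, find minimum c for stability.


Stability requires cμ > λ ⇔ c > λ/μ.
λ/μ = 55.42/3.99 = 13.8897
Minimum integer c = ⌊13.8897⌋ + 1 = 14
Check: 14·3.99 = 55.86 > 55.42, while 13·3.99 = 51.87 ≤ 55.42

Final: 14 servers


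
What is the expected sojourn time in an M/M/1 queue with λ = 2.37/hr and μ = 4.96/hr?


W = 1/(μ−λ) = 1/(4.96 − 2.37) = 1/2.59 = 0.3861 hr

Final: 0.3861 hr


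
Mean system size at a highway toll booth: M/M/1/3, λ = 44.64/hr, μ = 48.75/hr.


ρ = 44.64/48.75 = 0.9157
L = ρ[1 − (K+1)ρ^K + Kρ^(K+1)] / [(1−ρ)(1−ρ^(K+1))]
Numerator: 0.9157·(1 − 4·0.767801 + 3·0.703070) = 0.034800
Denominator: (0.08431)·(0.296930) = 0.025034
L = 0.034800/0.025034 = 1.3901

Final: 1.3901


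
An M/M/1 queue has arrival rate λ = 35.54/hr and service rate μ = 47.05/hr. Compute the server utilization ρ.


ρ = λ/μ = 35.54/47.05 = 0.7554

Final: 0.7554


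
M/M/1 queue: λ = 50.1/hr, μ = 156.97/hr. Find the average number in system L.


ρ = λ/μ = 50.1/156.97 = 0.3192
L = ρ/(1−ρ) = 0.3192/(1 − 0.3192) = 0.3192/0.6808 = 0.4688

Final: 0.4688


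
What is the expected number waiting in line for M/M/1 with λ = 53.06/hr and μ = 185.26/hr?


ρ = 53.06/185.26 = 0.2864
Lq = ρ²/(1−ρ) = 0.08203/0.7136 = 0.1150

Final: 0.1150


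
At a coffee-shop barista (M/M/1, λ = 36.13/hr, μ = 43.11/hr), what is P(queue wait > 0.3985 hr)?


ρ = 36.13/43.11 = 0.8381
P(Wq > t) = ρ·e^{−(μ−λ)t} = 0.8381·e^{−2.7815}
= 0.8381·0.061944 = 0.051914

Final: 0.051914


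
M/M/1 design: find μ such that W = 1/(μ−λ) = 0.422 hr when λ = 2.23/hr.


W = 1/(μ−λ) ⇒ μ − λ = 1/W = 1/0.422 = 2.3697
μ = λ + 1/W = 2.23 + 2.3697 = 4.5997 per hr

Final: 4.5997 /hr


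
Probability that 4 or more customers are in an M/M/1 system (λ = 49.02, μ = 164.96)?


ρ = 49.02/164.96 = 0.2972
P(N ≥ n) = ρ^n = 0.2972^4 = 0.007798

Final: 0.007798


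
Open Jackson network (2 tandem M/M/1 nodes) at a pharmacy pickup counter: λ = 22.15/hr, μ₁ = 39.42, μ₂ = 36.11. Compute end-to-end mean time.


Each node sees arrival rate λ = 22.15/hr (tandem ⇒ throughput preserved).
W₁ = 1/(μ₁−λ) = 1/(39.42−22.15) = 0.05790 hr
W₂ = 1/(μ₂−λ) = 1/(36.11−22.15) = 0.07163 hr
W_total = W₁ + W₂ = 0.05790 + 0.07163 = 0.12954 hr

Final: 0.12954 hr


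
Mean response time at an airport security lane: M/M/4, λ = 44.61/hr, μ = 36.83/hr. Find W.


a = 1.2112; ρ = 0.3028; P₀ = 0.296771
Lq = P₀·a^c·ρ/(c!(1−ρ)²) = 0.01658
Wq = Lq/λ = 0.01658/44.61 = 0.0003717 hr
W = Wq + 1/μ = 0.0003717 + 0.02715 = 0.02752 hr

Final: 0.02752 hr


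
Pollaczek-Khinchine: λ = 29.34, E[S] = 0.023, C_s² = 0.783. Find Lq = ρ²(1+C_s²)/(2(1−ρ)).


ρ = λ·E[S] = 29.34·0.023 = 0.6748
Lq = ρ²(1+C_s²)/(2(1−ρ)) = 0.4554·(1+0.783)/(2·0.3252)
= 0.4554·1.7830/0.6504 = 1.24846

Final: 1.24846


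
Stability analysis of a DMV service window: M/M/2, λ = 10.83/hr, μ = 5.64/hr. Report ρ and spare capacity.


Total capacity cμ = 2·5.64 = 11.28/hr
ρ = λ/(cμ) = 10.83/11.28 = 0.9601
Stable ⇔ ρ < 1: YES
Spare capacity = cμ − λ = 11.28 − 10.83 = 0.45/hr

Final: ρ = 0.9601; stable; margin = 0.45/hr


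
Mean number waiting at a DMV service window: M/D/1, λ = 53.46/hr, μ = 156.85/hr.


ρ = 53.46/156.85 = 0.3408
M/D/1: Lq = ρ²/(2(1−ρ)) = 0.1162/(2·0.6592) = 0.08812

Final: 0.08812


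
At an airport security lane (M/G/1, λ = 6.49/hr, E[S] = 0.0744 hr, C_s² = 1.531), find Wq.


ρ = λ·E[S] = 6.49·0.0744 = 0.4829
E[S²] = E[S]²(1+C_s²) = 0.0744²·(1+1.531) = 0.014010
Wq = λ·E[S²]/(2(1−ρ)) = 6.49·0.014010/(2·0.5171) = 0.08791 hr

Final: 0.08791 hr


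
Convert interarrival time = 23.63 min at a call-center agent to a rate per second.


λ = 1/(interarrival time) in consistent units.
1 second = 0.0166667 min, so λ = 0.0166667/23.63 = 0.0007053 per second

Final: 0.0007053 /sec


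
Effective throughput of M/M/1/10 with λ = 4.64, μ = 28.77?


ρ = 0.1613; P_K = (1−ρ)ρ^10/(1−ρ^11) = 0.000000009986
λ_eff = λ(1 − P_K) = 4.64·(1 − 0.000000009986) = 4.64·1.000000 = 4.6400 /hr

Final: 4.6400 /hr


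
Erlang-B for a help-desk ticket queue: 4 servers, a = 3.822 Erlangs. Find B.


B(c,a) = (a^c/c!) / Σ_{k=0}^{c} a^k/k!
a^4/4! = 8.891018
Σ terms (k=0..4): 1.00000 + 3.82200 + 7.30384 + 9.30509 + 8.89102 = 30.321955
B = 8.891018/30.321955 = 0.293220

Final: 0.293220


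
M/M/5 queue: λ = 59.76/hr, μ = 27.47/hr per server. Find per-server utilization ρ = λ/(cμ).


ρ = λ/(cμ) = 59.76/(5·27.47) = 59.76/137.35 = 0.4351

Final: 0.4351


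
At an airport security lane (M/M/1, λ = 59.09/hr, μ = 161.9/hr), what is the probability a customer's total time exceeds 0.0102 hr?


W ~ Exponential(μ−λ) for M/M/1.
μ − λ = 161.9 − 59.09 = 102.8100
P(W > t) = e^{−(μ−λ)t} = e^{−1.0487} = 0.350406

Final: 0.350406


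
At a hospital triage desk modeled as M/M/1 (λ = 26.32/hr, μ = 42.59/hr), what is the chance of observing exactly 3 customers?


ρ = 26.32/42.59 = 0.6180
P_n = (1−ρ)·ρ^n = (1 − 0.6180)·0.6180^3 = 0.3820·0.236012 = 0.090160

Final: 0.090160


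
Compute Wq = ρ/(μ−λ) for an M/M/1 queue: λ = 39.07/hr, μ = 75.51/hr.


ρ = 39.07/75.51 = 0.5174
Wq = ρ/(μ−λ) = 0.5174/(75.51 − 39.07) = 0.5174/36.44 = 0.01420 hr

Final: 0.01420 hr


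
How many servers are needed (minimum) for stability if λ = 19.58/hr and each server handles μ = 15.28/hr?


Stability requires cμ > λ ⇔ c > λ/μ.
λ/μ = 19.58/15.28 = 1.2814
Minimum integer c = ⌊1.2814⌋ + 1 = 2
Check: 2·15.28 = 30.56 > 19.58, while 1·15.28 = 15.28 ≤ 19.58

Final: 2 servers


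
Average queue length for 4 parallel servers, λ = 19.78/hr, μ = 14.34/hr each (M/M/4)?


a = λ/μ = 1.3794; ρ = a/4 = 0.3448
P₀ = 0.250106
Lq = P₀·a^c·ρ / (c!·(1−ρ)²) = 0.250106·3.62000·0.3448/(24·0.42924)
= 0.03031

Final: 0.03031


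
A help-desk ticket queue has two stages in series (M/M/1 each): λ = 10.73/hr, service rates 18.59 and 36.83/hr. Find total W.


Each node sees arrival rate λ = 10.73/hr (tandem ⇒ throughput preserved).
W₁ = 1/(μ₁−λ) = 1/(18.59−10.73) = 0.12723 hr
W₂ = 1/(μ₂−λ) = 1/(36.83−10.73) = 0.03831 hr
W_total = W₁ + W₂ = 0.12723 + 0.03831 = 0.16554 hr

Final: 0.16554 hr
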